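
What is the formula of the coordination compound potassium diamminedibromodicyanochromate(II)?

K2[CrBr2(CN)2(NH3)2]

Ligands: 2 bromo (Br, -1), 2 ammine (NH3, neutral), 2 cyano (CN, -1). Ligand charge sum = -4.
With Cr in oxidation state +2, the complex ion is [Cr...]^2−.
Charge balance with potassium (+1) requires 1 complex ion per 2 potassium.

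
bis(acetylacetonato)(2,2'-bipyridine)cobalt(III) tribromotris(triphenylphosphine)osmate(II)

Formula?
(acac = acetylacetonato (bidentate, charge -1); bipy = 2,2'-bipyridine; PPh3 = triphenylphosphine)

Cation [Co…]: ligand charges -2, Co(III) ⇒ ion charge 1+.
Anion [Os…]: ligand charges -3, Os(II) ⇒ ion charge 1−.
One 1+ cation balances one 1− anion.

[Co(acac)2(bipy)][OsBr3(PPh3)3]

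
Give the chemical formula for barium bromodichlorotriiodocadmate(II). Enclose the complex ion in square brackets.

Ba2[CdBrCl2I3]

Ligands: 1 bromo (Br, -1), 3 iodo (I, -1), 2 chloro (Cl, -1). Ligand charge sum = -6.
With Cd in oxidation state +2, the complex ion is [Cd...]^4−.
Charge balance with barium (+2) requires 1 complex ion per 2 barium.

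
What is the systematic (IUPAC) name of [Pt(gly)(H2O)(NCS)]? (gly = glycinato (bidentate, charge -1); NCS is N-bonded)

There is no counter-ion, so the complex is neutral overall.
Ligand charges: 1×aqua (neutral), 1×glycinato (-1 each), 1×isothiocyanato (-1 each); total -2. So Pt + (-2) = 0, giving Pt = +2.
Ligands are named alphabetically: aqua before glycinato before isothiocyanato.

aqua(glycinato)isothiocyanatoplatinum(II)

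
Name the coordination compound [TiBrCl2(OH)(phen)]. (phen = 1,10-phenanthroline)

There is no counter-ion, so the complex is neutral overall.
Ligand charges: 1×1,10-phenanthroline (neutral), 2×chloro (-1 each), 1×bromo (-1 each), 1×hydroxo (-1 each); total -4. So Ti + (-4) = 0, giving Ti = +4.
Ligands are named alphabetically: bromo before chloro before hydroxo before phenanthroline.

bromodichlorohydroxo(1,10-phenanthroline)titanium(IV)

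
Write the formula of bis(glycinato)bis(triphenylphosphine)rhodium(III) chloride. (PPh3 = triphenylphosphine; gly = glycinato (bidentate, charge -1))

Ligands: 2 triphenylphosphine (PPh3, neutral), 2 glycinato (gly, -1). Ligand charge sum = -2.
Charge balance with chloride (-1) requires 1 complex ion per 1 chloride.

[Rh(gly)2(PPh3)2]Cl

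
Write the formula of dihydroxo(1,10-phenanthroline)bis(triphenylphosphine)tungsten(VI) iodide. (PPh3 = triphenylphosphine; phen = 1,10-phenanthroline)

[W(OH)2(phen)(PPh3)2]I4

Ligands: 2 hydroxo (OH, -1), 2 triphenylphosphine (PPh3, neutral), 1 1,10-phenanthroline (phen, neutral). Ligand charge sum = -2.
With W in oxidation state +6, the complex ion is [W...]^4+.
Charge balance with iodide (-1) requires 1 complex ion per 4 iodide.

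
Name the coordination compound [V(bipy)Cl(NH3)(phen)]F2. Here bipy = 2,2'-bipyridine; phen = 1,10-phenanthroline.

The 2 fluoride counter-ions carry a total charge of -2, so each complex ion is 2+.
Ligand charges: 1×2,2'-bipyridine (neutral), 1×1,10-phenanthroline (neutral), 1×ammine (neutral), 1×chloro (-1 each); total -1. So V + (-1) = 2+, giving V = +3.
Ligands are named alphabetically: ammine before bipyridine before chloro before phenanthroline.

ammine(2,2'-bipyridine)chloro(1,10-phenanthroline)vanadium(III) fluoride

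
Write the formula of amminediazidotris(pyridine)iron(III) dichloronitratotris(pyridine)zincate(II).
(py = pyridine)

[Fe(N3)2(NH3)(py)3][ZnCl2(NO3)(py)3]

Cation [Fe…]: ligand charges -2, Fe(III) ⇒ ion charge 1+.
Anion [Zn…]: ligand charges -3, Zn(II) ⇒ ion charge 1−.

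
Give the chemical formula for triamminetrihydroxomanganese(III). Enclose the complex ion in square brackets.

[Mn(NH3)3(OH)3]

Ligands: 3 ammine (NH3, neutral), 3 hydroxo (OH, -1). Ligand charge sum = -3.
With Mn in oxidation state +3, the complex ion is [Mn...].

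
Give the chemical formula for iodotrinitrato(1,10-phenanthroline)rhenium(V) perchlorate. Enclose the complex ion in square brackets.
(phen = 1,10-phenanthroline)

Ligands: 1 iodo (I, -1), 3 nitrato (NO3, -1), 1 1,10-phenanthroline (phen, neutral). Ligand charge sum = -4.
With Re in oxidation state +5, the complex ion is [Re...]^1+.
Charge balance with perchlorate (-1) requires 1 complex ion per 1 perchlorate.

[ReI(NO3)3(phen)]ClO4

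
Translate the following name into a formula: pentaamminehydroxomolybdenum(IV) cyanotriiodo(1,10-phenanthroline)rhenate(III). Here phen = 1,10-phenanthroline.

Cation [Mo…]: ligand charges -1, Mo(IV) ⇒ ion charge 3+.
Anion [Re…]: ligand charges -4, Re(III) ⇒ ion charge 1−.

[Mo(NH3)5(OH)][Re(CN)I3(phen)]3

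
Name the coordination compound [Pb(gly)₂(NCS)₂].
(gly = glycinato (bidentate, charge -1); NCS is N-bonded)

There is no counter-ion, so the complex is neutral overall.
Ligand charges: 2×glycinato (-1 each), 2×isothiocyanato (-1 each); total -4. So Pb + (-4) = 0, giving Pb = +4.
Ligands are named alphabetically: glycinato before isothiocyanato.

bis(glycinato)diisothiocyanatolead(IV)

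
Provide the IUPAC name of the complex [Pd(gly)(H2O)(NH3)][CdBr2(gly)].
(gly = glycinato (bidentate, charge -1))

ammineaqua(glycinato)palladium(II) dibromo(glycinato)cadmate(II)

Both ions are complex: the cation is named first with the plain metal name, the anion second with the -ate form; each ion's ligands are alphabetised independently.
Cadmium is always +2 in its complexes; the anion's ligand charges sum to -3, so the complex anion is 1−.
A 1:1 salt means the cation carries the equal and opposite charge, 1+.
Cation: ligand charges sum to -1; for the ion to be 1+, Pd = +2.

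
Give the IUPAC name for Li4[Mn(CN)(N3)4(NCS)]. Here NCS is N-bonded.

The 4 lithium counter-ions carry a total charge of +4, so each complex ion is 4−.
Ligand charges: 1×isothiocyanato (-1 each), 4×azido (-1 each), 1×cyano (-1 each); total -6. So Mn + (-6) = 4−, giving Mn = +2.
The complex ion is anionic, so manganese takes the -ate form manganate(II).

lithium tetraazidocyanoisothiocyanatomanganate(II)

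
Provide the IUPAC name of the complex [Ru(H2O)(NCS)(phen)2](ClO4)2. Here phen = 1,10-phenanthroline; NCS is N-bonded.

aquaisothiocyanatobis(1,10-phenanthroline)ruthenium(III) perchlorate

The 2 perchlorate counter-ions carry a total charge of -2, so each complex ion is 2+.
Ligand charges: 1×aqua (neutral), 2×1,10-phenanthroline (neutral), 1×isothiocyanato (-1 each); total -1. So Ru + (-1) = 2+, giving Ru = +3.
Ligands are named alphabetically: aqua before isothiocyanato before phenanthroline.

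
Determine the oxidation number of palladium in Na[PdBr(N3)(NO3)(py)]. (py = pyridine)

+2

1 sodium outside the brackets (+1 each) → the complex ion is 1−.
Ligand charges: 1×Br = -1; 1×NO3 = -1; 1×N3 = -1; 1×py neutral; sum -3.
Pd + (-3) = 1− ⇒ Pd is +2.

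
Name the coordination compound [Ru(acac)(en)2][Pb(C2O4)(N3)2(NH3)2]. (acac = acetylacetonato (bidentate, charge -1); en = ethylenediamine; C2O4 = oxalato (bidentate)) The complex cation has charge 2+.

(acetylacetonato)bis(ethylenediamine)ruthenium(III) diamminediazidooxalatoplumbate(II)

The complex cation is given as 2+; its ligand charges sum to -1, so Ru = +3.
A 1:1 salt means the anion carries the equal and opposite charge, 2−.
Anion: ligand charges sum to -4; for the ion to be 2−, Pb = +2.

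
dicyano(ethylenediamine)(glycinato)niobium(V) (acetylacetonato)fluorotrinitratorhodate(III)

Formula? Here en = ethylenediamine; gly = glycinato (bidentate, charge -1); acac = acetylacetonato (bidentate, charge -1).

[Nb(CN)2(en)(gly)][Rh(acac)F(NO3)3]

Cation [Nb…]: ligand charges -3, Nb(V) ⇒ ion charge 2+.
Anion [Rh…]: ligand charges -5, Rh(III) ⇒ ion charge 2−.
One 2+ cation balances one 2− anion.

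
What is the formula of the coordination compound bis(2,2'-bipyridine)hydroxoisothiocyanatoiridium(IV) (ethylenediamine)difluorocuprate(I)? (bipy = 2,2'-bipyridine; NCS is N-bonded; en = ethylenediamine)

[Ir(bipy)2(NCS)(OH)][Cu(en)F2]2

Cation [Ir…]: ligand charges -2, Ir(IV) ⇒ ion charge 2+.
Anion [Cu…]: ligand charges -2, Cu(I) ⇒ ion charge 1−.
One 2+ cation requires 2 of the 1− anion.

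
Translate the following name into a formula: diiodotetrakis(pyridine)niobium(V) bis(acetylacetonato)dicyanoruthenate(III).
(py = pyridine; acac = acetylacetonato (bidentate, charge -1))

[NbI2(py)4][Ru(acac)2(CN)2]3

Cation [Nb…]: ligand charges -2, Nb(V) ⇒ ion charge 3+.
Anion [Ru…]: ligand charges -4, Ru(III) ⇒ ion charge 1−.
One 3+ cation requires 3 of the 1− anion.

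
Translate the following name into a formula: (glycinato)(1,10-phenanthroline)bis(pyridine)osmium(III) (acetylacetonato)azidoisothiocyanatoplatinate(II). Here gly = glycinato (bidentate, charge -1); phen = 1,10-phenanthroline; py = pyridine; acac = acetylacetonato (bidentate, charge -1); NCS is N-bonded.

Cation [Os…]: ligand charges -1, Os(III) ⇒ ion charge 2+.
Anion [Pt…]: ligand charges -3, Pt(II) ⇒ ion charge 1−.

[Os(gly)(phen)(py)2][Pt(acac)(N3)(NCS)]2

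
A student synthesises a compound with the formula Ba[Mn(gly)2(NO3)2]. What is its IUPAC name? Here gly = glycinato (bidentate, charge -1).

barium bis(glycinato)dinitratomanganate(II)

The 1 barium counter-ion carries a total charge of +2, so each complex ion is 2−.
Ligand charges: 2×glycinato (-1 each), 2×nitrato (-1 each); total -4. So Mn + (-4) = 2−, giving Mn = +2.
The complex ion is anionic, so manganese takes the -ate form manganate(II).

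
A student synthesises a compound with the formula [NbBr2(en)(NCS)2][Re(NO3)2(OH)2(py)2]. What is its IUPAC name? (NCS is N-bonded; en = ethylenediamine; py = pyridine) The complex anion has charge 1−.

Both ions are complex: the cation is named first with the plain metal name, the anion second with the -ate form; each ion's ligands are alphabetised independently.
The complex anion is given as 1−; its ligand charges sum to -4, so Re = +3.
A 1:1 salt means the cation carries the equal and opposite charge, 1+.
Cation: ligand charges sum to -4; for the ion to be 1+, Nb = +5.

dibromo(ethylenediamine)diisothiocyanatoniobium(V) dihydroxodinitratobis(pyridine)rhenate(III)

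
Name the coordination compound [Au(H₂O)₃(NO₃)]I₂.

The 2 iodide counter-ions carry a total charge of -2, so each complex ion is 2+.
Ligand charges: 1×nitrato (-1 each), 3×aqua (neutral); total -1. So Au + (-1) = 2+, giving Au = +3.
Ligands are named alphabetically: aqua before nitrato.

triaquanitratogold(III) iodide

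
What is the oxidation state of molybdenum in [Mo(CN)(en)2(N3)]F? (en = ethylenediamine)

+3

1 fluoride outside the brackets (-1 each) → the complex ion is 1+.
Ligand charges: 1×N3 = -1; 1×CN = -1; 2×en neutral; sum -2.
Mo + (-2) = 1+ ⇒ Mo is +3.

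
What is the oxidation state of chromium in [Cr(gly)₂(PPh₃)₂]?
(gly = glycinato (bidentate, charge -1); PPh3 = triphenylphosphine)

+2

No counter-ion: the bracketed complex is neutral.
Ligand charges: 2×gly = -2; 2×PPh3 neutral; sum -2.
Cr + (-2) = 0 ⇒ Cr is +2.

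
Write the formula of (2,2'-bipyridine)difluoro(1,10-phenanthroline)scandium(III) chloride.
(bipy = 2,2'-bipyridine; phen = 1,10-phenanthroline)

Ligands: 1 2,2'-bipyridine (bipy, neutral), 1 1,10-phenanthroline (phen, neutral), 2 fluoro (F, -1). Ligand charge sum = -2.
With Sc in oxidation state +3, the complex ion is [Sc...]^1+.
Charge balance with chloride (-1) requires 1 complex ion per 1 chloride.

[Sc(bipy)F2(phen)]Cl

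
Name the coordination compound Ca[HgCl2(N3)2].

The 1 calcium counter-ion carries a total charge of +2, so each complex ion is 2−.
Ligand charges: 2×azido (-1 each), 2×chloro (-1 each); total -4. So Hg + (-4) = 2−, giving Hg = +2.
The complex ion is anionic, so mercury takes the -ate form mercurate(II).

calcium diazidodichloromercurate(II)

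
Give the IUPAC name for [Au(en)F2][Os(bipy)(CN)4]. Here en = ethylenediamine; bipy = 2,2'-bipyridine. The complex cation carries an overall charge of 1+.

Both ions are complex: the cation is named first with the plain metal name, the anion second with the -ate form; each ion's ligands are alphabetised independently.
The complex cation is given as 1+; its ligand charges sum to -2, so Au = +3.
A 1:1 salt means the anion carries the equal and opposite charge, 1−.
Anion: ligand charges sum to -4; for the ion to be 1−, Os = +3.

(ethylenediamine)difluorogold(III) (2,2'-bipyridine)tetracyanoosmate(III)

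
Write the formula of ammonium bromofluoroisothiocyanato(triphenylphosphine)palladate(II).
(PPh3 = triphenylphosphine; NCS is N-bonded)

NH4[PdBrF(NCS)(PPh3)]

Ligands: 1 bromo (Br, -1), 1 triphenylphosphine (PPh3, neutral), 1 fluoro (F, -1), 1 isothiocyanato (NCS, -1). Ligand charge sum = -3.
With Pd in oxidation state +2, the complex ion is [Pd...]^1−.
Charge balance with ammonium (+1) requires 1 complex ion per 1 ammonium.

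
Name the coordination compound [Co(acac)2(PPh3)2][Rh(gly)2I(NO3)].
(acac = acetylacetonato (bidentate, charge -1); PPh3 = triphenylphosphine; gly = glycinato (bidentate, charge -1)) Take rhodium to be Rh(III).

bis(acetylacetonato)bis(triphenylphosphine)cobalt(III) bis(glycinato)iodonitratorhodate(III)

Both ions are complex: the cation is named first with the plain metal name, the anion second with the -ate form; each ion's ligands are alphabetised independently.
Rh is given as +3; the anion's ligand charges sum to -4, so the complex anion is 1−.
A 1:1 salt means the cation carries the equal and opposite charge, 1+.
Cation: ligand charges sum to -2; for the ion to be 1+, Co = +3.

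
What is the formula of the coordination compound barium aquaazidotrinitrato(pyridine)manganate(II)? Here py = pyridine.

Ligands: 1 aqua (H2O, neutral), 1 pyridine (py, neutral), 1 azido (N3, -1), 3 nitrato (NO3, -1). Ligand charge sum = -4.
Charge balance with barium (+2) requires 1 complex ion per 1 barium.

Ba[Mn(H2O)(N3)(NO3)3(py)]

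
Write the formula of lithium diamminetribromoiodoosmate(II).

Ligands: 2 ammine (NH3, neutral), 1 iodo (I, -1), 3 bromo (Br, -1). Ligand charge sum = -4.
With Os in oxidation state +2, the complex ion is [Os...]^2−.
Charge balance with lithium (+1) requires 1 complex ion per 2 lithium.

Li2[OsBr3I(NH3)2]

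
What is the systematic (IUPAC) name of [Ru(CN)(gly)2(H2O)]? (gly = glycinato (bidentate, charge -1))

aquacyanobis(glycinato)ruthenium(III)

There is no counter-ion, so the complex is neutral overall.
Ligand charges: 1×aqua (neutral), 2×glycinato (-1 each), 1×cyano (-1 each); total -3. So Ru + (-3) = 0, giving Ru = +3.
Ligands are named alphabetically: aqua before cyano before glycinato.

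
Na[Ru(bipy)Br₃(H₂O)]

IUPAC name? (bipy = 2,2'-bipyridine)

sodium aqua(2,2'-bipyridine)tribromoruthenate(II)

The 1 sodium counter-ion carries a total charge of +1, so each complex ion is 1−.
Ligand charges: 1×aqua (neutral), 1×2,2'-bipyridine (neutral), 3×bromo (-1 each); total -3. So Ru + (-3) = 1−, giving Ru = +2.
Ligands are named alphabetically: aqua before bipyridine before bromo.
The complex ion is anionic, so ruthenium takes the -ate form ruthenate(II).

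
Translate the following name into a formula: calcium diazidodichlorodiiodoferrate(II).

Ligands: 2 chloro (Cl, -1), 2 iodo (I, -1), 2 azido (N3, -1). Ligand charge sum = -6.
With Fe in oxidation state +2, the complex ion is [Fe...]^4−.
Charge balance with calcium (+2) requires 1 complex ion per 2 calcium.

Ca2[FeCl2I2(N3)2]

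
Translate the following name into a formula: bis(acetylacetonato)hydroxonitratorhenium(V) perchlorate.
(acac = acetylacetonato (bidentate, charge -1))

[Re(acac)2(NO3)(OH)]ClO4

Ligands: 2 acetylacetonato (acac, -1), 1 hydroxo (OH, -1), 1 nitrato (NO3, -1). Ligand charge sum = -4.
With Re in oxidation state +5, the complex ion is [Re...]^1+.
Charge balance with perchlorate (-1) requires 1 complex ion per 1 perchlorate.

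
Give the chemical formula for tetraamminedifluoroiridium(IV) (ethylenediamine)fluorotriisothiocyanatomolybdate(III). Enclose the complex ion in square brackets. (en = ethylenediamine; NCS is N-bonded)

[IrF2(NH3)4][Mo(en)F(NCS)3]2

Cation [Ir…]: ligand charges -2, Ir(IV) ⇒ ion charge 2+.
Anion [Mo…]: ligand charges -4, Mo(III) ⇒ ion charge 1−.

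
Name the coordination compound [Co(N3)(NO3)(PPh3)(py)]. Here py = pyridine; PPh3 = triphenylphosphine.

azidonitrato(pyridine)(triphenylphosphine)cobalt(II)

There is no counter-ion, so the complex is neutral overall.
Ligand charges: 1×pyridine (neutral), 1×azido (-1 each), 1×triphenylphosphine (neutral), 1×nitrato (-1 each); total -2. So Co + (-2) = 0, giving Co = +2.
Ligands are named alphabetically: azido before nitrato before pyridine before triphenylphosphine.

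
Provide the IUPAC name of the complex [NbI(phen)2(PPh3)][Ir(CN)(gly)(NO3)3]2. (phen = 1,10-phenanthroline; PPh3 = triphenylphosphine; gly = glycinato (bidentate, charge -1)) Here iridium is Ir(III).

iodobis(1,10-phenanthroline)(triphenylphosphine)niobium(V) cyano(glycinato)trinitratoiridate(III)

Both ions are complex: the cation is named first with the plain metal name, the anion second with the -ate form; each ion's ligands are alphabetised independently.
Ir is given as +3; the anion's ligand charges sum to -5, so the complex anion is 2−.
With 2 anions per cation, the cation must be 2×2 = 4+.
Cation: ligand charges sum to -1; for the ion to be 4+, Nb = +5.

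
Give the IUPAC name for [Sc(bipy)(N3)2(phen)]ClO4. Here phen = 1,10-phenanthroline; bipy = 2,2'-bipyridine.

diazido(2,2'-bipyridine)(1,10-phenanthroline)scandium(III) perchlorate

The 1 perchlorate counter-ion carries a total charge of -1, so each complex ion is 1+.
Ligand charges: 1×1,10-phenanthroline (neutral), 2×azido (-1 each), 1×2,2'-bipyridine (neutral); total -2. So Sc + (-2) = 1+, giving Sc = +3.
Ligands are named alphabetically: azido before bipyridine before phenanthroline.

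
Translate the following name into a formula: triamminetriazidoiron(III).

Ligands: 3 ammine (NH3, neutral), 3 azido (N3, -1). Ligand charge sum = -3.
With Fe in oxidation state +3, the complex ion is [Fe...].

[Fe(N3)3(NH3)3]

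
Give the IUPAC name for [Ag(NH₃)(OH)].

There is no counter-ion, so the complex is neutral overall.
Ligand charges: 1×hydroxo (-1 each), 1×ammine (neutral); total -1. So Ag + (-1) = 0, giving Ag = +1.
Ligands are named alphabetically: ammine before hydroxo.

amminehydroxosilver(I)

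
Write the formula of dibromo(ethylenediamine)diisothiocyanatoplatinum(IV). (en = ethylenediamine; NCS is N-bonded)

[PtBr2(en)(NCS)2]

Ligands: 2 bromo (Br, -1), 1 ethylenediamine (en, neutral), 2 isothiocyanato (NCS, -1). Ligand charge sum = -4.
With Pt in oxidation state +4, the complex ion is [Pt...].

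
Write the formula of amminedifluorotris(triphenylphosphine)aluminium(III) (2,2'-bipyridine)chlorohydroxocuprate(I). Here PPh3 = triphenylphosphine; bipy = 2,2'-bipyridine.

Cation [Al…]: ligand charges -2, Al(III) ⇒ ion charge 1+.
Anion [Cu…]: ligand charges -2, Cu(I) ⇒ ion charge 1−.

[AlF2(NH3)(PPh3)3][Cu(bipy)Cl(OH)]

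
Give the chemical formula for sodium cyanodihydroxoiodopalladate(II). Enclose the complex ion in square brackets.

Ligands: 1 cyano (CN, -1), 1 iodo (I, -1), 2 hydroxo (OH, -1). Ligand charge sum = -4.
With Pd in oxidation state +2, the complex ion is [Pd...]^2−.
Charge balance with sodium (+1) requires 1 complex ion per 2 sodium.

Na2[Pd(CN)I(OH)2]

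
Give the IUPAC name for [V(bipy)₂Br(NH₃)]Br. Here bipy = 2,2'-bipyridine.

The 1 bromide counter-ion carries a total charge of -1, so each complex ion is 1+.
Ligand charges: 2×2,2'-bipyridine (neutral), 1×ammine (neutral), 1×bromo (-1 each); total -1. So V + (-1) = 1+, giving V = +2.
Ligands are named alphabetically: ammine before bipyridine before bromo.

amminebis(2,2'-bipyridine)bromovanadium(II) bromide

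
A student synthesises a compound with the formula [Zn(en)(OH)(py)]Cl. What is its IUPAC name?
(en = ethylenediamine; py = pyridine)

The 1 chloride counter-ion carries a total charge of -1, so each complex ion is 1+.
Ligand charges: 1×ethylenediamine (neutral), 1×hydroxo (-1 each), 1×pyridine (neutral); total -1. So Zn + (-1) = 1+, giving Zn = +2.
Ligands are named alphabetically: ethylenediamine before hydroxo before pyridine.

(ethylenediamine)hydroxo(pyridine)zinc(II) chloride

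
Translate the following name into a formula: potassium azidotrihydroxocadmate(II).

K2[Cd(N3)(OH)3]

Ligands: 3 hydroxo (OH, -1), 1 azido (N3, -1). Ligand charge sum = -4.
With Cd in oxidation state +2, the complex ion is [Cd...]^2−.
Charge balance with potassium (+1) requires 1 complex ion per 2 potassium.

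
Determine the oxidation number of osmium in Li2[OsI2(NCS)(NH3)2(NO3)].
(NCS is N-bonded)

+2

2 lithium outside the brackets (+1 each) → the complex ion is 2−.
Ligand charges: 2×I = -2; 1×NCS = -1; 2×NH3 neutral; 1×NO3 = -1; sum -4.
Os + (-4) = 2− ⇒ Os is +2.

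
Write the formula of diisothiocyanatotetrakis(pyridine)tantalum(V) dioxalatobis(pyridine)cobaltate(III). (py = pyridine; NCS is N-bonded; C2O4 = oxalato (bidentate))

Cation [Ta…]: ligand charges -2, Ta(V) ⇒ ion charge 3+.
Anion [Co…]: ligand charges -4, Co(III) ⇒ ion charge 1−.
One 3+ cation requires 3 of the 1− anion.

[Ta(NCS)2(py)4][Co(C2O4)2(py)2]3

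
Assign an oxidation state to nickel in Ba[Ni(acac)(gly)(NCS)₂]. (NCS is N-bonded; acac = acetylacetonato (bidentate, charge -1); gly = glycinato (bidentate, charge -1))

1 barium outside the brackets (+2 each) → the complex ion is 2−.
Ligand charges: 2×NCS = -2; 1×acac = -1; 1×gly = -1; sum -4.
Ni + (-4) = 2− ⇒ Ni is +2.

+2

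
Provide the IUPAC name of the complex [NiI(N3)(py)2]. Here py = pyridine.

There is no counter-ion, so the complex is neutral overall.
Ligand charges: 1×azido (-1 each), 1×iodo (-1 each), 2×pyridine (neutral); total -2. So Ni + (-2) = 0, giving Ni = +2.
Ligands are named alphabetically: azido before iodo before pyridine.

azidoiodobis(pyridine)nickel(II)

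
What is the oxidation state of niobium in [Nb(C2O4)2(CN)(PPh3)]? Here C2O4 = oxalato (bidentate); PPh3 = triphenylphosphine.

No counter-ion: the bracketed complex is neutral.
Ligand charges: 2×C2O4 = -4; 1×PPh3 neutral; 1×CN = -1; sum -5.
Nb + (-5) = 0 ⇒ Nb is +5.

+5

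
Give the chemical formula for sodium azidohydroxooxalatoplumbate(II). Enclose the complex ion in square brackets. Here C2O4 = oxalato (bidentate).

Ligands: 1 azido (N3, -1), 1 hydroxo (OH, -1), 1 oxalato (C2O4, -2). Ligand charge sum = -4.
Charge balance with sodium (+1) requires 1 complex ion per 2 sodium.

Na2[Pb(C2O4)(N3)(OH)]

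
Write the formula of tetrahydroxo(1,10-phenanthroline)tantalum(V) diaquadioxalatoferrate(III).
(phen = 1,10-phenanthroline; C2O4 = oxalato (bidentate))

Cation [Ta…]: ligand charges -4, Ta(V) ⇒ ion charge 1+.
Anion [Fe…]: ligand charges -4, Fe(III) ⇒ ion charge 1−.
One 1+ cation balances one 1− anion.

[Ta(OH)4(phen)][Fe(C2O4)2(H2O)2]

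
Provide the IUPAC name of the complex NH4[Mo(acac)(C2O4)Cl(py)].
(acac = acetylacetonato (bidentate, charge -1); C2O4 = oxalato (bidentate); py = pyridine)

The 1 ammonium counter-ion carries a total charge of +1, so each complex ion is 1−.
Ligand charges: 1×acetylacetonato (-1 each), 1×chloro (-1 each), 1×oxalato (-2 each), 1×pyridine (neutral); total -4. So Mo + (-4) = 1−, giving Mo = +3.
The complex ion is anionic, so molybdenum takes the -ate form molybdate(III).

ammonium (acetylacetonato)chlorooxalato(pyridine)molybdate(III)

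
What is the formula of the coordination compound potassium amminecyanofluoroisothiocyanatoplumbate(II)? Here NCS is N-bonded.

Ligands: 1 ammine (NH3, neutral), 1 cyano (CN, -1), 1 fluoro (F, -1), 1 isothiocyanato (NCS, -1). Ligand charge sum = -3.
With Pb in oxidation state +2, the complex ion is [Pb...]^1−.
Charge balance with potassium (+1) requires 1 complex ion per 1 potassium.

K[Pb(CN)F(NCS)(NH3)]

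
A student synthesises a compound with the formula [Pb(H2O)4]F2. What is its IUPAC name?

tetraaqualead(II) fluoride

The 2 fluoride counter-ions carry a total charge of -2, so each complex ion is 2+.
Ligand charges: 4×aqua (neutral); total 0. So Pb + (0) = 2+, giving Pb = +2.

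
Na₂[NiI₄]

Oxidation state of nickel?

+2

2 sodium outside the brackets (+1 each) → the complex ion is 2−.
Ligand charges: 4×I = -4; sum -4.
Ni + (-4) = 2− ⇒ Ni is +2.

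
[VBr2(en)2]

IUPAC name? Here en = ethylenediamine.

There is no counter-ion, so the complex is neutral overall.
Ligand charges: 2×bromo (-1 each), 2×ethylenediamine (neutral); total -2. So V + (-2) = 0, giving V = +2.
Ligands are named alphabetically: bromo before ethylenediamine.

dibromobis(ethylenediamine)vanadium(II)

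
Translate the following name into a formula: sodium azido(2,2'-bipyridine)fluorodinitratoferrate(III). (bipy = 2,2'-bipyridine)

Na[Fe(bipy)F(N3)(NO3)2]

Ligands: 2 nitrato (NO3, -1), 1 azido (N3, -1), 1 fluoro (F, -1), 1 2,2'-bipyridine (bipy, neutral). Ligand charge sum = -4.
With Fe in oxidation state +3, the complex ion is [Fe...]^1−.
Charge balance with sodium (+1) requires 1 complex ion per 1 sodium.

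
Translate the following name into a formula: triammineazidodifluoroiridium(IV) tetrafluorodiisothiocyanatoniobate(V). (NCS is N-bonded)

Cation [Ir…]: ligand charges -3, Ir(IV) ⇒ ion charge 1+.
Anion [Nb…]: ligand charges -6, Nb(V) ⇒ ion charge 1−.

[IrF2(N3)(NH3)3][NbF4(NCS)2]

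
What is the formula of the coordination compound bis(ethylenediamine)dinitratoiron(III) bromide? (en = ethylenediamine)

[Fe(en)2(NO3)2]Br

Ligands: 2 ethylenediamine (en, neutral), 2 nitrato (NO3, -1). Ligand charge sum = -2.
With Fe in oxidation state +3, the complex ion is [Fe...]^1+.
Charge balance with bromide (-1) requires 1 complex ion per 1 bromide.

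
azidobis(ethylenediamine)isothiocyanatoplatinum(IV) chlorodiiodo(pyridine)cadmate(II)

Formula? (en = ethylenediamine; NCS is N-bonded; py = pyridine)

[Pt(en)2(N3)(NCS)][CdClI2(py)]2

Cation [Pt…]: ligand charges -2, Pt(IV) ⇒ ion charge 2+.
Anion [Cd…]: ligand charges -3, Cd(II) ⇒ ion charge 1−.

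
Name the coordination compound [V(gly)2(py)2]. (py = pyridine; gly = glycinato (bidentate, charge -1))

There is no counter-ion, so the complex is neutral overall.
Ligand charges: 2×pyridine (neutral), 2×glycinato (-1 each); total -2. So V + (-2) = 0, giving V = +2.
Ligands are named alphabetically: glycinato before pyridine.

bis(glycinato)bis(pyridine)vanadium(II)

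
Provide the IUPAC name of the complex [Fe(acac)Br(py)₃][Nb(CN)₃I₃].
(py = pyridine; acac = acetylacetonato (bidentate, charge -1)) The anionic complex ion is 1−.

Both ions are complex: the cation is named first with the plain metal name, the anion second with the -ate form; each ion's ligands are alphabetised independently.
The complex anion is given as 1−; its ligand charges sum to -6, so Nb = +5.
A 1:1 salt means the cation carries the equal and opposite charge, 1+.
Cation: ligand charges sum to -2; for the ion to be 1+, Fe = +3.

(acetylacetonato)bromotris(pyridine)iron(III) tricyanotriiodoniobate(V)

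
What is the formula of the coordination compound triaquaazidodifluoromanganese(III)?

Ligands: 1 azido (N3, -1), 3 aqua (H2O, neutral), 2 fluoro (F, -1). Ligand charge sum = -3.
With Mn in oxidation state +3, the complex ion is [Mn...].

[MnF2(H2O)3(N3)]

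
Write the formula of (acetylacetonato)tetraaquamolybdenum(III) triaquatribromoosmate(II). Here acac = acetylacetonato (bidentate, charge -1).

[Mo(acac)(H2O)4][OsBr3(H2O)3]2

Cation [Mo…]: ligand charges -1, Mo(III) ⇒ ion charge 2+.
Anion [Os…]: ligand charges -3, Os(II) ⇒ ion charge 1−.
One 2+ cation requires 2 of the 1− anion.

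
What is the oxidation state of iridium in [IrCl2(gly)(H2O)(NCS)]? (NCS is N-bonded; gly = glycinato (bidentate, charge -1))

No counter-ion: the bracketed complex is neutral.
Ligand charges: 1×H2O neutral; 1×NCS = -1; 2×Cl = -2; 1×gly = -1; sum -4.
Ir + (-4) = 0 ⇒ Ir is +4.

+4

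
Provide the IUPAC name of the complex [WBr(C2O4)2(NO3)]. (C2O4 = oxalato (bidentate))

bromonitratodioxalatotungsten(VI)

There is no counter-ion, so the complex is neutral overall.
Ligand charges: 1×bromo (-1 each), 2×oxalato (-2 each), 1×nitrato (-1 each); total -6. So W + (-6) = 0, giving W = +6.
Ligands are named alphabetically: bromo before nitrato before oxalato.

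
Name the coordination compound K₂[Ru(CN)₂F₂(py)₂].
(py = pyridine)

potassium dicyanodifluorobis(pyridine)ruthenate(II)

The 2 potassium counter-ions carry a total charge of +2, so each complex ion is 2−.
Ligand charges: 2×cyano (-1 each), 2×fluoro (-1 each), 2×pyridine (neutral); total -4. So Ru + (-4) = 2−, giving Ru = +2.
The complex ion is anionic, so ruthenium takes the -ate form ruthenate(II).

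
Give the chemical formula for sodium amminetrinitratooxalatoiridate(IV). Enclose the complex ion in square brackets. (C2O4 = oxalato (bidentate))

Na[Ir(C2O4)(NH3)(NO3)3]

Ligands: 1 ammine (NH3, neutral), 3 nitrato (NO3, -1), 1 oxalato (C2O4, -2). Ligand charge sum = -5.
Charge balance with sodium (+1) requires 1 complex ion per 1 sodium.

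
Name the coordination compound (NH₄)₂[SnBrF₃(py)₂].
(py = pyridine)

The 2 ammonium counter-ions carry a total charge of +2, so each complex ion is 2−.
Ligand charges: 2×pyridine (neutral), 1×bromo (-1 each), 3×fluoro (-1 each); total -4. So Sn + (-4) = 2−, giving Sn = +2.
Ligands are named alphabetically: bromo before fluoro before pyridine.
The complex ion is anionic, so tin takes the -ate form stannate(II).

ammonium bromotrifluorobis(pyridine)stannate(II)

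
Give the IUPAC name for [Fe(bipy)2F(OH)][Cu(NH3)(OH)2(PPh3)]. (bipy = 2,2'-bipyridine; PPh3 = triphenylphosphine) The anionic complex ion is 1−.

Both ions are complex: the cation is named first with the plain metal name, the anion second with the -ate form; each ion's ligands are alphabetised independently.
The complex anion is given as 1−; its ligand charges sum to -2, so Cu = +1.
A 1:1 salt means the cation carries the equal and opposite charge, 1+.
Cation: ligand charges sum to -2; for the ion to be 1+, Fe = +3.

bis(2,2'-bipyridine)fluorohydroxoiron(III) amminedihydroxo(triphenylphosphine)cuprate(I)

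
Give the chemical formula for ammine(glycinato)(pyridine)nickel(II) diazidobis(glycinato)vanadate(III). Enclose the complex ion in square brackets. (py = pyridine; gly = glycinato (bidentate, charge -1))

Cation [Ni…]: ligand charges -1, Ni(II) ⇒ ion charge 1+.
Anion [V…]: ligand charges -4, V(III) ⇒ ion charge 1−.

[Ni(gly)(NH3)(py)][V(gly)2(N3)2]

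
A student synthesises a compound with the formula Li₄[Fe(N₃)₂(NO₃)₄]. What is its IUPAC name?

lithium diazidotetranitratoferrate(II)

The 4 lithium counter-ions carry a total charge of +4, so each complex ion is 4−.
Ligand charges: 2×azido (-1 each), 4×nitrato (-1 each); total -6. So Fe + (-6) = 4−, giving Fe = +2.
Ligands are named alphabetically: azido before nitrato.
The complex ion is anionic, so iron takes the -ate form ferrate(II).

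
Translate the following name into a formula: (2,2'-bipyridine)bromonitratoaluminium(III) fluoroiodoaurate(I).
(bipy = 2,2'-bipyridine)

Cation [Al…]: ligand charges -2, Al(III) ⇒ ion charge 1+.
Anion [Au…]: ligand charges -2, Au(I) ⇒ ion charge 1−.
One 1+ cation balances one 1− anion.

[Al(bipy)Br(NO3)][AuFI]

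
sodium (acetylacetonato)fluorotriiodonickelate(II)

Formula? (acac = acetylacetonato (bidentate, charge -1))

Ligands: 1 acetylacetonato (acac, -1), 3 iodo (I, -1), 1 fluoro (F, -1). Ligand charge sum = -5.
With Ni in oxidation state +2, the complex ion is [Ni...]^3−.
Charge balance with sodium (+1) requires 1 complex ion per 3 sodium.

Na3[Ni(acac)FI3]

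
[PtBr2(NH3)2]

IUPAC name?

diamminedibromoplatinum(II)

There is no counter-ion, so the complex is neutral overall.
Ligand charges: 2×ammine (neutral), 2×bromo (-1 each); total -2. So Pt + (-2) = 0, giving Pt = +2.
Ligands are named alphabetically: ammine before bromo.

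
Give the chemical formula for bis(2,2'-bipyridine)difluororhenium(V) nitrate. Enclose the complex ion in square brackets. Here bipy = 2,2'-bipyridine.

[Re(bipy)2F2](NO3)3

Ligands: 2 2,2'-bipyridine (bipy, neutral), 2 fluoro (F, -1). Ligand charge sum = -2.
With Re in oxidation state +5, the complex ion is [Re...]^3+.
Charge balance with nitrate (-1) requires 1 complex ion per 3 nitrate.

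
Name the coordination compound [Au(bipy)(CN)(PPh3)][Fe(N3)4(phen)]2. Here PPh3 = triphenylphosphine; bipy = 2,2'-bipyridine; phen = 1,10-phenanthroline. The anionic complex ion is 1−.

The complex anion is given as 1−; its ligand charges sum to -4, so Fe = +3.
With 2 anions per cation, the cation must be 2×1 = 2+.
Cation: ligand charges sum to -1; for the ion to be 2+, Au = +3.

(2,2'-bipyridine)cyano(triphenylphosphine)gold(III) tetraazido(1,10-phenanthroline)ferrate(III)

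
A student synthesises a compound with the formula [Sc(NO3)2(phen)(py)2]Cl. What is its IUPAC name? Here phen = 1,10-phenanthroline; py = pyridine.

The 1 chloride counter-ion carries a total charge of -1, so each complex ion is 1+.
Ligand charges: 1×1,10-phenanthroline (neutral), 2×pyridine (neutral), 2×nitrato (-1 each); total -2. So Sc + (-2) = 1+, giving Sc = +3.
Ligands are named alphabetically: nitrato before phenanthroline before pyridine.

dinitrato(1,10-phenanthroline)bis(pyridine)scandium(III) chloride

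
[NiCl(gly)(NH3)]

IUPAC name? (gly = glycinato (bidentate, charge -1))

amminechloro(glycinato)nickel(II)

There is no counter-ion, so the complex is neutral overall.
Ligand charges: 1×chloro (-1 each), 1×ammine (neutral), 1×glycinato (-1 each); total -2. So Ni + (-2) = 0, giving Ni = +2.
Ligands are named alphabetically: ammine before chloro before glycinato.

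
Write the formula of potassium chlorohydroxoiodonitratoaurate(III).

K[AuClI(NO3)(OH)]

Ligands: 1 nitrato (NO3, -1), 1 iodo (I, -1), 1 hydroxo (OH, -1), 1 chloro (Cl, -1). Ligand charge sum = -4.
With Au in oxidation state +3, the complex ion is [Au...]^1−.
Charge balance with potassium (+1) requires 1 complex ion per 1 potassium.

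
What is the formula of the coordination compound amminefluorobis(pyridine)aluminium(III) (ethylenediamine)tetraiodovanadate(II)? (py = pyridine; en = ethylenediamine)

Cation [Al…]: ligand charges -1, Al(III) ⇒ ion charge 2+.
Anion [V…]: ligand charges -4, V(II) ⇒ ion charge 2−.
One 2+ cation balances one 2− anion.

[AlF(NH3)(py)2][V(en)I4]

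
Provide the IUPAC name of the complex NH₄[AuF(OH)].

The 1 ammonium counter-ion carries a total charge of +1, so each complex ion is 1−.
Ligand charges: 1×hydroxo (-1 each), 1×fluoro (-1 each); total -2. So Au + (-2) = 1−, giving Au = +1.
The complex ion is anionic, so gold takes the -ate form aurate(I).

ammonium fluorohydroxoaurate(I)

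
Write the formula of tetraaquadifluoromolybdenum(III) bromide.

[MoF2(H2O)4]Br

Ligands: 2 fluoro (F, -1), 4 aqua (H2O, neutral). Ligand charge sum = -2.
With Mo in oxidation state +3, the complex ion is [Mo...]^1+.
Charge balance with bromide (-1) requires 1 complex ion per 1 bromide.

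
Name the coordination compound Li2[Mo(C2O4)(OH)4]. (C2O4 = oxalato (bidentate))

lithium tetrahydroxooxalatomolybdate(IV)

The 2 lithium counter-ions carry a total charge of +2, so each complex ion is 2−.
Ligand charges: 1×oxalato (-2 each), 4×hydroxo (-1 each); total -6. So Mo + (-6) = 2−, giving Mo = +4.
Ligands are named alphabetically: hydroxo before oxalato.
The complex ion is anionic, so molybdenum takes the -ate form molybdate(IV).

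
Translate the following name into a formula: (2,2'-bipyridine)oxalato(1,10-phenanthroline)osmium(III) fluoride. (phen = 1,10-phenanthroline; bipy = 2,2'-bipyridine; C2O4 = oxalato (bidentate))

[Os(bipy)(C2O4)(phen)]F

Ligands: 1 1,10-phenanthroline (phen, neutral), 1 2,2'-bipyridine (bipy, neutral), 1 oxalato (C2O4, -2). Ligand charge sum = -2.
With Os in oxidation state +3, the complex ion is [Os...]^1+.
Charge balance with fluoride (-1) requires 1 complex ion per 1 fluoride.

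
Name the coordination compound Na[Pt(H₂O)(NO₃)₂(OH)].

sodium aquahydroxodinitratoplatinate(II)

The 1 sodium counter-ion carries a total charge of +1, so each complex ion is 1−.
Ligand charges: 2×nitrato (-1 each), 1×aqua (neutral), 1×hydroxo (-1 each); total -3. So Pt + (-3) = 1−, giving Pt = +2.
Ligands are named alphabetically: aqua before hydroxo before nitrato.
The complex ion is anionic, so platinum takes the -ate form platinate(II).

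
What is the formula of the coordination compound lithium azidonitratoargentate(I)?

Ligands: 1 azido (N3, -1), 1 nitrato (NO3, -1). Ligand charge sum = -2.
Charge balance with lithium (+1) requires 1 complex ion per 1 lithium.

Li[Ag(N3)(NO3)]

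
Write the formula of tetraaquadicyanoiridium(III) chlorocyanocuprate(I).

[Ir(CN)2(H2O)4][CuCl(CN)]

Cation [Ir…]: ligand charges -2, Ir(III) ⇒ ion charge 1+.
Anion [Cu…]: ligand charges -2, Cu(I) ⇒ ion charge 1−.
One 1+ cation balances one 1− anion.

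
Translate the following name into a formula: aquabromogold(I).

[AuBr(H2O)]

Ligands: 1 aqua (H2O, neutral), 1 bromo (Br, -1). Ligand charge sum = -1.
With Au in oxidation state +1, the complex ion is [Au...].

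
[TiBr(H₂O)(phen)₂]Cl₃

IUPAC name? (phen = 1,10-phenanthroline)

The 3 chloride counter-ions carry a total charge of -3, so each complex ion is 3+.
Ligand charges: 2×1,10-phenanthroline (neutral), 1×aqua (neutral), 1×bromo (-1 each); total -1. So Ti + (-1) = 3+, giving Ti = +4.
Ligands are named alphabetically: aqua before bromo before phenanthroline.

aquabromobis(1,10-phenanthroline)titanium(IV) chloride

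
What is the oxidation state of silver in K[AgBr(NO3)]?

1 potassium outside the brackets (+1 each) → the complex ion is 1−.
Ligand charges: 1×NO3 = -1; 1×Br = -1; sum -2.
Ag + (-2) = 1− ⇒ Ag is +1.

+1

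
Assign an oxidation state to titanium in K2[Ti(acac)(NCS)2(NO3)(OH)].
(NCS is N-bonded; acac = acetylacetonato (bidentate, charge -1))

+3

2 potassium outside the brackets (+1 each) → the complex ion is 2−.
Ligand charges: 1×NO3 = -1; 2×NCS = -2; 1×acac = -1; 1×OH = -1; sum -5.
Ti + (-5) = 2− ⇒ Ti is +3.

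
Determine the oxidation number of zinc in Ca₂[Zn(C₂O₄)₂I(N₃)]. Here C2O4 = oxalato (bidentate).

+2

2 calcium outside the brackets (+2 each) → the complex ion is 4−.
Ligand charges: 1×N3 = -1; 1×I = -1; 2×C2O4 = -4; sum -6.
Zn + (-6) = 4− ⇒ Zn is +2.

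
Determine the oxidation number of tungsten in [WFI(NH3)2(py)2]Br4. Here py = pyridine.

+6

4 bromide outside the brackets (-1 each) → the complex ion is 4+.
Ligand charges: 1×I = -1; 2×NH3 neutral; 2×py neutral; 1×F = -1; sum -2.
W + (-2) = 4+ ⇒ W is +6.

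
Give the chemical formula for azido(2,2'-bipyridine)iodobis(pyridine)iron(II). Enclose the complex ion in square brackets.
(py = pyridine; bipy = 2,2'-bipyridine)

Ligands: 2 pyridine (py, neutral), 1 2,2'-bipyridine (bipy, neutral), 1 azido (N3, -1), 1 iodo (I, -1). Ligand charge sum = -2.
With Fe in oxidation state +2, the complex ion is [Fe...].

[Fe(bipy)I(N3)(py)2]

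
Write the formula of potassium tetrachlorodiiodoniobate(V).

Ligands: 2 iodo (I, -1), 4 chloro (Cl, -1). Ligand charge sum = -6.
With Nb in oxidation state +5, the complex ion is [Nb...]^1−.
Charge balance with potassium (+1) requires 1 complex ion per 1 potassium.

K[NbCl4I2]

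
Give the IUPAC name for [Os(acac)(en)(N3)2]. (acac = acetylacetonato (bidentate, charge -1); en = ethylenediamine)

There is no counter-ion, so the complex is neutral overall.
Ligand charges: 1×acetylacetonato (-1 each), 2×azido (-1 each), 1×ethylenediamine (neutral); total -3. So Os + (-3) = 0, giving Os = +3.
Ligands are named alphabetically: acetylacetonato before azido before ethylenediamine.

(acetylacetonato)diazido(ethylenediamine)osmium(III)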